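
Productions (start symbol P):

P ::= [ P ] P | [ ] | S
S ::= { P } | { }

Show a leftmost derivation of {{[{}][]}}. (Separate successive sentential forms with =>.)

P => S => {P} => {S} => {{P}} => {{[P]P}} => {{[S]P}} => {{[{}]P}} => {{[{}][]}}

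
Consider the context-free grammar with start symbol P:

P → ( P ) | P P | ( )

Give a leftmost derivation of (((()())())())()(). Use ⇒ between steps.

P⇒PP⇒PPP⇒(P)PP⇒(PP)PP⇒((P)P)PP⇒((PP)P)PP⇒(((P)P)P)PP⇒(((PP)P)P)PP⇒(((()P)P)P)PP⇒(((()())P)P)PP⇒(((()())())P)PP⇒(((()())())())PP⇒(((()())())())()P⇒(((()())())())()()

P ⇒ PP   [P → P P]
PP ⇒ PPP   [P → P P]
PPP ⇒ (P)PP   [P → ( P )]
(P)PP ⇒ (PP)PP   [P → P P]
(PP)PP ⇒ ((P)P)PP   [P → ( P )]
((P)P)PP ⇒ ((PP)P)PP   [P → P P]
((PP)P)PP ⇒ (((P)P)P)PP   [P → ( P )]
(((P)P)P)PP ⇒ (((PP)P)P)PP   [P → P P]
(((PP)P)P)PP ⇒ (((()P)P)P)PP   [P → ( )]
(((()P)P)P)PP ⇒ (((()())P)P)PP   [P → ( )]
(((()())P)P)PP ⇒ (((()())())P)PP   [P → ( )]
(((()())())P)PP ⇒ (((()())())())PP   [P → ( )]
(((()())())())PP ⇒ (((()())())())()P   [P → ( )]
(((()())())())()P ⇒ (((()())())())()()   [P → ( )]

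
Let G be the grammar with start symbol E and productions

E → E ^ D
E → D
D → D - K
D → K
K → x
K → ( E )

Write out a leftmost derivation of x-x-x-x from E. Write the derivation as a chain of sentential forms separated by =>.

E => D   [E → D]
D => D-K   [D → D - K]
D-K => D-K-K   [D → D - K]
D-K-K => D-K-K-K   [D → D - K]
D-K-K-K => K-K-K-K   [D → K]
K-K-K-K => x-K-K-K   [K → x]
x-K-K-K => x-x-K-K   [K → x]
x-x-K-K => x-x-x-K   [K → x]
x-x-x-K => x-x-x-x   [K → x]

E => D => D-K => D-K-K => D-K-K-K => K-K-K-K => x-K-K-K => x-x-K-K => x-x-x-K => x-x-x-x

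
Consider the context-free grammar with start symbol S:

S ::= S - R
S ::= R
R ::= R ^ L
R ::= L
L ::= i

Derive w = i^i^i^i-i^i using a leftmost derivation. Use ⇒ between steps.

S ⇒ S-R ⇒ R-R ⇒ R^L-R ⇒ R^L^L-R ⇒ R^L^L^L-R ⇒ L^L^L^L-R ⇒ i^L^L^L-R ⇒ i^i^L^L-R ⇒ i^i^i^L-R ⇒ i^i^i^i-R ⇒ i^i^i^i-R^L ⇒ i^i^i^i-L^L ⇒ i^i^i^i-i^L ⇒ i^i^i^i-i^i

S ⇒ S-R   [S ::= S - R]
S-R ⇒ R-R   [S ::= R]
R-R ⇒ R^L-R   [R ::= R ^ L]
R^L-R ⇒ R^L^L-R   [R ::= R ^ L]
R^L^L-R ⇒ R^L^L^L-R   [R ::= R ^ L]
R^L^L^L-R ⇒ L^L^L^L-R   [R ::= L]
L^L^L^L-R ⇒ i^L^L^L-R   [L ::= i]
i^L^L^L-R ⇒ i^i^L^L-R   [L ::= i]
i^i^L^L-R ⇒ i^i^i^L-R   [L ::= i]
i^i^i^L-R ⇒ i^i^i^i-R   [L ::= i]
i^i^i^i-R ⇒ i^i^i^i-R^L   [R ::= R ^ L]
i^i^i^i-R^L ⇒ i^i^i^i-L^L   [R ::= L]
i^i^i^i-L^L ⇒ i^i^i^i-i^L   [L ::= i]
i^i^i^i-i^L ⇒ i^i^i^i-i^i   [L ::= i]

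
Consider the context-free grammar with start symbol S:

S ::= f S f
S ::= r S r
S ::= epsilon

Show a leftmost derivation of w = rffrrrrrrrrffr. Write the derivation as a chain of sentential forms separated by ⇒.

S⇒rSr⇒rfSfr⇒rffSffr⇒rffrSrffr⇒rffrrSrrffr⇒rffrrrSrrrffr⇒rffrrrrSrrrrffr⇒rffrrrrrrrrffr

S ⇒ rSr   [S ::= r S r]
rSr ⇒ rfSfr   [S ::= f S f]
rfSfr ⇒ rffSffr   [S ::= f S f]
rffSffr ⇒ rffrSrffr   [S ::= r S r]
rffrSrffr ⇒ rffrrSrrffr   [S ::= r S r]
rffrrSrrffr ⇒ rffrrrSrrrffr   [S ::= r S r]
rffrrrSrrrffr ⇒ rffrrrrSrrrrffr   [S ::= r S r]
rffrrrrSrrrrffr ⇒ rffrrrrrrrrffr   [S ::= epsilon]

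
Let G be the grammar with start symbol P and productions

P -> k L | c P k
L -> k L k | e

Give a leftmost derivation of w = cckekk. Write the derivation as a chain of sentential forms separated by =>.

P => cPk   [P -> c P k]
cPk => ccPkk   [P -> c P k]
ccPkk => cckLkk   [P -> k L]
cckLkk => cckekk   [L -> e]

P => cPk => ccPkk => cckLkk => cckekk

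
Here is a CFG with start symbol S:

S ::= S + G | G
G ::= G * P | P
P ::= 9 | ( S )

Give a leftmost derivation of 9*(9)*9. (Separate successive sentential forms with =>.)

S => G => G*P => G*P*P => P*P*P => 9*P*P => 9*(S)*P => 9*(G)*P => 9*(P)*P => 9*(9)*P => 9*(9)*9

S => G   [S ::= G]
G => G*P   [G ::= G * P]
G*P => G*P*P   [G ::= G * P]
G*P*P => P*P*P   [G ::= P]
P*P*P => 9*P*P   [P ::= 9]
9*P*P => 9*(S)*P   [P ::= ( S )]
9*(S)*P => 9*(G)*P   [S ::= G]
9*(G)*P => 9*(P)*P   [G ::= P]
9*(P)*P => 9*(9)*P   [P ::= 9]
9*(9)*P => 9*(9)*9   [P ::= 9]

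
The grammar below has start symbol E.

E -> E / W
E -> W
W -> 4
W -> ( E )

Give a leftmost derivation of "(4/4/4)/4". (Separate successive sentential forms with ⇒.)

E⇒E/W⇒W/W⇒(E)/W⇒(E/W)/W⇒(E/W/W)/W⇒(W/W/W)/W⇒(4/W/W)/W⇒(4/4/W)/W⇒(4/4/4)/W⇒(4/4/4)/4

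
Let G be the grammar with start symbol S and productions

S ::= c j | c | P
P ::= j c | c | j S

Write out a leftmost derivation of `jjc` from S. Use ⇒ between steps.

S ⇒ P ⇒ jS ⇒ jP ⇒ jjS ⇒ jjc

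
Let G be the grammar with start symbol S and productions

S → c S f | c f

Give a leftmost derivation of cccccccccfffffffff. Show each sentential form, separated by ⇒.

S ⇒ cSf   [S → c S f]
cSf ⇒ ccSff   [S → c S f]
ccSff ⇒ cccSfff   [S → c S f]
cccSfff ⇒ ccccSffff   [S → c S f]
ccccSffff ⇒ cccccSfffff   [S → c S f]
cccccSfffff ⇒ ccccccSffffff   [S → c S f]
ccccccSffffff ⇒ cccccccSfffffff   [S → c S f]
cccccccSfffffff ⇒ ccccccccSffffffff   [S → c S f]
ccccccccSffffffff ⇒ cccccccccfffffffff   [S → c f]

S ⇒ cSf ⇒ ccSff ⇒ cccSfff ⇒ ccccSffff ⇒ cccccSfffff ⇒ ccccccSffffff ⇒ cccccccSfffffff ⇒ ccccccccSffffffff ⇒ cccccccccfffffffff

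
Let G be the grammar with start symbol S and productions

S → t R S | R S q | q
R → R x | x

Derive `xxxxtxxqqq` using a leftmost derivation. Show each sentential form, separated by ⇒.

S⇒RSq⇒xSq⇒xRSqq⇒xRxSqq⇒xRxxSqq⇒xxxxSqq⇒xxxxtRSqq⇒xxxxtRxSqq⇒xxxxtxxSqq⇒xxxxtxxqqq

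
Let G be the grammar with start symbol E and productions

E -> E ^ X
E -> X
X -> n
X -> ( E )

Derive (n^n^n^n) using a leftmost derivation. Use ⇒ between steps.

E ⇒ X ⇒ (E) ⇒ (E^X) ⇒ (E^X^X) ⇒ (E^X^X^X) ⇒ (X^X^X^X) ⇒ (n^X^X^X) ⇒ (n^n^X^X) ⇒ (n^n^n^X) ⇒ (n^n^n^n)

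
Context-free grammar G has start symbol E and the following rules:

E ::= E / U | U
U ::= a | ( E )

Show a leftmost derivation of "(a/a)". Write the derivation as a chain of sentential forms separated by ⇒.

E ⇒ U ⇒ (E) ⇒ (E/U) ⇒ (U/U) ⇒ (a/U) ⇒ (a/a)

E ⇒ U   [E ::= U]
U ⇒ (E)   [U ::= ( E )]
(E) ⇒ (E/U)   [E ::= E / U]
(E/U) ⇒ (U/U)   [E ::= U]
(U/U) ⇒ (a/U)   [U ::= a]
(a/U) ⇒ (a/a)   [U ::= a]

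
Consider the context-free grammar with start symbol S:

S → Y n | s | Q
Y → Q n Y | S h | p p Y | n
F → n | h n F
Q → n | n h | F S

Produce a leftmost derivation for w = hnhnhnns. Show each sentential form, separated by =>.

S => Q => FS => hnFS => hnhnFS => hnhnhnFS => hnhnhnnS => hnhnhnns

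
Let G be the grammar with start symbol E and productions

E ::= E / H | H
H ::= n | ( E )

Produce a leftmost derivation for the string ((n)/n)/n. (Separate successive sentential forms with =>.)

E => E/H => H/H => (E)/H => (E/H)/H => (H/H)/H => ((E)/H)/H => ((H)/H)/H => ((n)/H)/H => ((n)/n)/H => ((n)/n)/n

E => E/H   [E ::= E / H]
E/H => H/H   [E ::= H]
H/H => (E)/H   [H ::= ( E )]
(E)/H => (E/H)/H   [E ::= E / H]
(E/H)/H => (H/H)/H   [E ::= H]
(H/H)/H => ((E)/H)/H   [H ::= ( E )]
((E)/H)/H => ((H)/H)/H   [E ::= H]
((H)/H)/H => ((n)/H)/H   [H ::= n]
((n)/H)/H => ((n)/n)/H   [H ::= n]
((n)/n)/H => ((n)/n)/n   [H ::= n]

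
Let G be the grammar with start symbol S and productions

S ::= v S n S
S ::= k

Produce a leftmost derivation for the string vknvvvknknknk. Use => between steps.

S => vSnS   [S ::= v S n S]
vSnS => vknS   [S ::= k]
vknS => vknvSnS   [S ::= v S n S]
vknvSnS => vknvvSnSnS   [S ::= v S n S]
vknvvSnSnS => vknvvvSnSnSnS   [S ::= v S n S]
vknvvvSnSnSnS => vknvvvknSnSnS   [S ::= k]
vknvvvknSnSnS => vknvvvknknSnS   [S ::= k]
vknvvvknknSnS => vknvvvknknknS   [S ::= k]
vknvvvknknknS => vknvvvknknknk   [S ::= k]

S => vSnS => vknS => vknvSnS => vknvvSnSnS => vknvvvSnSnSnS => vknvvvknSnSnS => vknvvvknknSnS => vknvvvknknknS => vknvvvknknknk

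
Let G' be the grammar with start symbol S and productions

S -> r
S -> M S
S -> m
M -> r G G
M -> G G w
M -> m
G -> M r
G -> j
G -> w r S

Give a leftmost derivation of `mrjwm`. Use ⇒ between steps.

S ⇒ MS ⇒ GGwS ⇒ MrGwS ⇒ mrGwS ⇒ mrjwS ⇒ mrjwm

S ⇒ MS   [S -> M S]
MS ⇒ GGwS   [M -> G G w]
GGwS ⇒ MrGwS   [G -> M r]
MrGwS ⇒ mrGwS   [M -> m]
mrGwS ⇒ mrjwS   [G -> j]
mrjwS ⇒ mrjwm   [S -> m]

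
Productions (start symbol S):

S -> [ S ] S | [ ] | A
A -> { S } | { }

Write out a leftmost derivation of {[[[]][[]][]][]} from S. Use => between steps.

S=>A=>{S}=>{[S]S}=>{[[S]S]S}=>{[[[]]S]S}=>{[[[]][S]S]S}=>{[[[]][[]]S]S}=>{[[[]][[]][]]S}=>{[[[]][[]][]][]}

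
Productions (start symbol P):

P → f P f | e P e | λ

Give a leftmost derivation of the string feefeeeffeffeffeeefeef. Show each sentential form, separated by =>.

P => fPf => fePef => feePeef => feefPfeef => feefePefeef => feefeePeefeef => feefeeePeeefeef => feefeeefPfeeefeef => feefeeeffPffeeefeef => feefeeeffePeffeeefeef => feefeeeffefPfeffeeefeef => feefeeeffeffeffeeefeef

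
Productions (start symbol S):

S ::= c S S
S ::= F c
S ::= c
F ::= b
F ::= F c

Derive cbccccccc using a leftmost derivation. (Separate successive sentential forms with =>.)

S => cSS => cFcS => cFccS => cFcccS => cFccccS => cFcccccS => cFccccccS => cbccccccS => cbccccccc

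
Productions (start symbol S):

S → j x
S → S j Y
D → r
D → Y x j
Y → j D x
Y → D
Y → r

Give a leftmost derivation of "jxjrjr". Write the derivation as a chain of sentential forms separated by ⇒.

S ⇒ SjY ⇒ SjYjY ⇒ jxjYjY ⇒ jxjDjY ⇒ jxjrjY ⇒ jxjrjr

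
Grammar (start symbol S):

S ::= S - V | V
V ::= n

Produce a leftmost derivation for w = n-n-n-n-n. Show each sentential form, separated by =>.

S => S-V   [S ::= S - V]
S-V => S-V-V   [S ::= S - V]
S-V-V => S-V-V-V   [S ::= S - V]
S-V-V-V => S-V-V-V-V   [S ::= S - V]
S-V-V-V-V => V-V-V-V-V   [S ::= V]
V-V-V-V-V => n-V-V-V-V   [V ::= n]
n-V-V-V-V => n-n-V-V-V   [V ::= n]
n-n-V-V-V => n-n-n-V-V   [V ::= n]
n-n-n-V-V => n-n-n-n-V   [V ::= n]
n-n-n-n-V => n-n-n-n-n   [V ::= n]

S=>S-V=>S-V-V=>S-V-V-V=>S-V-V-V-V=>V-V-V-V-V=>n-V-V-V-V=>n-n-V-V-V=>n-n-n-V-V=>n-n-n-n-V=>n-n-n-n-n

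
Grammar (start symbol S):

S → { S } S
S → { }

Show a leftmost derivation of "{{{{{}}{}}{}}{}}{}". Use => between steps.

S => {S}S => {{S}S}S => {{{S}S}S}S => {{{{S}S}S}S}S => {{{{{}}S}S}S}S => {{{{{}}{}}S}S}S => {{{{{}}{}}{}}S}S => {{{{{}}{}}{}}{}}S => {{{{{}}{}}{}}{}}{}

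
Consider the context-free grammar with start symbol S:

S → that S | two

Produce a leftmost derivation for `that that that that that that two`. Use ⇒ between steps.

S ⇒ that S ⇒ that that S ⇒ that that that S ⇒ that that that that S ⇒ that that that that that S ⇒ that that that that that that S ⇒ that that that that that that two

S ⇒ that S   [S → that S]
that S ⇒ that that S   [S → that S]
that that S ⇒ that that that S   [S → that S]
that that that S ⇒ that that that that S   [S → that S]
that that that that S ⇒ that that that that that S   [S → that S]
that that that that that S ⇒ that that that that that that S   [S → that S]
that that that that that that S ⇒ that that that that that that two   [S → two]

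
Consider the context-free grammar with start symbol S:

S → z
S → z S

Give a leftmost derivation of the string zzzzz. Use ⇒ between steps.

S ⇒ zS ⇒ zzS ⇒ zzzS ⇒ zzzzS ⇒ zzzzz

S ⇒ zS   [S → z S]
zS ⇒ zzS   [S → z S]
zzS ⇒ zzzS   [S → z S]
zzzS ⇒ zzzzS   [S → z S]
zzzzS ⇒ zzzzz   [S → z]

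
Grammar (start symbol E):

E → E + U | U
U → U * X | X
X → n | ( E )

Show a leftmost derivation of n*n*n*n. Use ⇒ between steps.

E⇒U⇒U*X⇒U*X*X⇒U*X*X*X⇒X*X*X*X⇒n*X*X*X⇒n*n*X*X⇒n*n*n*X⇒n*n*n*n

E ⇒ U   [E → U]
U ⇒ U*X   [U → U * X]
U*X ⇒ U*X*X   [U → U * X]
U*X*X ⇒ U*X*X*X   [U → U * X]
U*X*X*X ⇒ X*X*X*X   [U → X]
X*X*X*X ⇒ n*X*X*X   [X → n]
n*X*X*X ⇒ n*n*X*X   [X → n]
n*n*X*X ⇒ n*n*n*X   [X → n]
n*n*n*X ⇒ n*n*n*n   [X → n]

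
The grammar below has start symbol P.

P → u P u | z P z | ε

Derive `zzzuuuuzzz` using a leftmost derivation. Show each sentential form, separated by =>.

P => zPz   [P → z P z]
zPz => zzPzz   [P → z P z]
zzPzz => zzzPzzz   [P → z P z]
zzzPzzz => zzzuPuzzz   [P → u P u]
zzzuPuzzz => zzzuuPuuzzz   [P → u P u]
zzzuuPuuzzz => zzzuuuuzzz   [P → ε]

P => zPz => zzPzz => zzzPzzz => zzzuPuzzz => zzzuuPuuzzz => zzzuuuuzzz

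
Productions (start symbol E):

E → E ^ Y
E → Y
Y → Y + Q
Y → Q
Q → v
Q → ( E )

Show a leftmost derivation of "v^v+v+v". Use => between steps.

E=>E^Y=>Y^Y=>Q^Y=>v^Y=>v^Y+Q=>v^Y+Q+Q=>v^Q+Q+Q=>v^v+Q+Q=>v^v+v+Q=>v^v+v+v

E => E^Y   [E → E ^ Y]
E^Y => Y^Y   [E → Y]
Y^Y => Q^Y   [Y → Q]
Q^Y => v^Y   [Q → v]
v^Y => v^Y+Q   [Y → Y + Q]
v^Y+Q => v^Y+Q+Q   [Y → Y + Q]
v^Y+Q+Q => v^Q+Q+Q   [Y → Q]
v^Q+Q+Q => v^v+Q+Q   [Q → v]
v^v+Q+Q => v^v+v+Q   [Q → v]
v^v+v+Q => v^v+v+v   [Q → v]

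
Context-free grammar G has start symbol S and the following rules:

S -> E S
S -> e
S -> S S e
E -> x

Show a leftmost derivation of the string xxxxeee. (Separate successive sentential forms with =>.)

S => ES => xS => xES => xxS => xxES => xxxS => xxxSSe => xxxESSe => xxxxSSe => xxxxeSe => xxxxeee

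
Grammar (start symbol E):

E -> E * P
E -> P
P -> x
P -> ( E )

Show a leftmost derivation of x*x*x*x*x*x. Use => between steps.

E=>E*P=>E*P*P=>E*P*P*P=>E*P*P*P*P=>E*P*P*P*P*P=>P*P*P*P*P*P=>x*P*P*P*P*P=>x*x*P*P*P*P=>x*x*x*P*P*P=>x*x*x*x*P*P=>x*x*x*x*x*P=>x*x*x*x*x*x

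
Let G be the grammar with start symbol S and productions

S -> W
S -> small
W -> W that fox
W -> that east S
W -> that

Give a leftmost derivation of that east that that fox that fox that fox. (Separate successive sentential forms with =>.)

S => W => W that fox => that east S that fox => that east W that fox => that east W that fox that fox => that east W that fox that fox that fox => that east that that fox that fox that fox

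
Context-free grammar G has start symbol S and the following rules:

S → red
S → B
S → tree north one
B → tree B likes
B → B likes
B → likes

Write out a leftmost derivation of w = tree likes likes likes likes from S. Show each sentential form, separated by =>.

S => B => B likes => tree B likes likes => tree B likes likes likes => tree likes likes likes likes

S => B   [S → B]
B => B likes   [B → B likes]
B likes => tree B likes likes   [B → tree B likes]
tree B likes likes => tree B likes likes likes   [B → B likes]
tree B likes likes likes => tree likes likes likes likes   [B → likes]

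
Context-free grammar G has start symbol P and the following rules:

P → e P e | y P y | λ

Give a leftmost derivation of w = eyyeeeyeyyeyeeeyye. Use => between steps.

P=>ePe=>eyPye=>eyyPyye=>eyyePeyye=>eyyeePeeyye=>eyyeeePeeeyye=>eyyeeeyPyeeeyye=>eyyeeeyePeyeeeyye=>eyyeeeyeyPyeyeeeyye=>eyyeeeyeyyeyeeeyye

P => ePe   [P → e P e]
ePe => eyPye   [P → y P y]
eyPye => eyyPyye   [P → y P y]
eyyPyye => eyyePeyye   [P → e P e]
eyyePeyye => eyyeePeeyye   [P → e P e]
eyyeePeeyye => eyyeeePeeeyye   [P → e P e]
eyyeeePeeeyye => eyyeeeyPyeeeyye   [P → y P y]
eyyeeeyPyeeeyye => eyyeeeyePeyeeeyye   [P → e P e]
eyyeeeyePeyeeeyye => eyyeeeyeyPyeyeeeyye   [P → y P y]
eyyeeeyeyPyeyeeeyye => eyyeeeyeyyeyeeeyye   [P → λ]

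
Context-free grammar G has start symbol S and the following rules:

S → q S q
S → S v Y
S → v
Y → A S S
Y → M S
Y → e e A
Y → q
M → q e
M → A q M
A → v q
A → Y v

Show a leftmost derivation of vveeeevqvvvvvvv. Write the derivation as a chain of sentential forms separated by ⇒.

S ⇒ SvY ⇒ vvY ⇒ vvASS ⇒ vvYvSS ⇒ vveeAvSS ⇒ vveeYvvSS ⇒ vveeeeAvvSS ⇒ vveeeeYvvvSS ⇒ vveeeeASSvvvSS ⇒ vveeeevqSSvvvSS ⇒ vveeeevqvSvvvSS ⇒ vveeeevqvvvvvSS ⇒ vveeeevqvvvvvvS ⇒ vveeeevqvvvvvvv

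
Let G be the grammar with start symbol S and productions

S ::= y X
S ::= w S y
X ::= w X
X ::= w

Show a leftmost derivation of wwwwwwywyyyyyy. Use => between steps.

S => wSy => wwSyy => wwwSyyy => wwwwSyyyy => wwwwwSyyyyy => wwwwwwSyyyyyy => wwwwwwyXyyyyyy => wwwwwwywyyyyyy

S => wSy   [S ::= w S y]
wSy => wwSyy   [S ::= w S y]
wwSyy => wwwSyyy   [S ::= w S y]
wwwSyyy => wwwwSyyyy   [S ::= w S y]
wwwwSyyyy => wwwwwSyyyyy   [S ::= w S y]
wwwwwSyyyyy => wwwwwwSyyyyyy   [S ::= w S y]
wwwwwwSyyyyyy => wwwwwwyXyyyyyy   [S ::= y X]
wwwwwwyXyyyyyy => wwwwwwywyyyyyy   [X ::= w]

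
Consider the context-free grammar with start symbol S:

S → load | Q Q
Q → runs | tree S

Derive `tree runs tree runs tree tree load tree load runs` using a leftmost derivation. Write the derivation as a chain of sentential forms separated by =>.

S => Q Q   [S → Q Q]
Q Q => tree S Q   [Q → tree S]
tree S Q => tree Q Q Q   [S → Q Q]
tree Q Q Q => tree runs Q Q   [Q → runs]
tree runs Q Q => tree runs tree S Q   [Q → tree S]
tree runs tree S Q => tree runs tree Q Q Q   [S → Q Q]
tree runs tree Q Q Q => tree runs tree runs Q Q   [Q → runs]
tree runs tree runs Q Q => tree runs tree runs tree S Q   [Q → tree S]
tree runs tree runs tree S Q => tree runs tree runs tree Q Q Q   [S → Q Q]
tree runs tree runs tree Q Q Q => tree runs tree runs tree tree S Q Q   [Q → tree S]
tree runs tree runs tree tree S Q Q => tree runs tree runs tree tree load Q Q   [S → load]
tree runs tree runs tree tree load Q Q => tree runs tree runs tree tree load tree S Q   [Q → tree S]
tree runs tree runs tree tree load tree S Q => tree runs tree runs tree tree load tree load Q   [S → load]
tree runs tree runs tree tree load tree load Q => tree runs tree runs tree tree load tree load runs   [Q → runs]

S => Q Q => tree S Q => tree Q Q Q => tree runs Q Q => tree runs tree S Q => tree runs tree Q Q Q => tree runs tree runs Q Q => tree runs tree runs tree S Q => tree runs tree runs tree Q Q Q => tree runs tree runs tree tree S Q Q => tree runs tree runs tree tree load Q Q => tree runs tree runs tree tree load tree S Q => tree runs tree runs tree tree load tree load Q => tree runs tree runs tree tree load tree load runs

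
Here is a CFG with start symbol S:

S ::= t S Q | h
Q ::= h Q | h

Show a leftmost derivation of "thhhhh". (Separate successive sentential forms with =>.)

S => tSQ   [S ::= t S Q]
tSQ => thQ   [S ::= h]
thQ => thhQ   [Q ::= h Q]
thhQ => thhhQ   [Q ::= h Q]
thhhQ => thhhhQ   [Q ::= h Q]
thhhhQ => thhhhh   [Q ::= h]

S => tSQ => thQ => thhQ => thhhQ => thhhhQ => thhhhh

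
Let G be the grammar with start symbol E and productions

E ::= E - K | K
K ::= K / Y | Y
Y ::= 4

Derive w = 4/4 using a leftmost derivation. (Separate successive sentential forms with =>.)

E=>K=>K/Y=>Y/Y=>4/Y=>4/4

E => K   [E ::= K]
K => K/Y   [K ::= K / Y]
K/Y => Y/Y   [K ::= Y]
Y/Y => 4/Y   [Y ::= 4]
4/Y => 4/4   [Y ::= 4]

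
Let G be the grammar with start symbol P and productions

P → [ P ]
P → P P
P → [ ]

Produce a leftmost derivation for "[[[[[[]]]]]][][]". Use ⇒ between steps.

P ⇒ PP ⇒ PPP ⇒ [P]PP ⇒ [[P]]PP ⇒ [[[P]]]PP ⇒ [[[[P]]]]PP ⇒ [[[[[P]]]]]PP ⇒ [[[[[[]]]]]]PP ⇒ [[[[[[]]]]]][]P ⇒ [[[[[[]]]]]][][]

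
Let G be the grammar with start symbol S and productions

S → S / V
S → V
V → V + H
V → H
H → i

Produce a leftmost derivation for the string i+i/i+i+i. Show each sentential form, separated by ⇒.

S ⇒ S/V   [S → S / V]
S/V ⇒ V/V   [S → V]
V/V ⇒ V+H/V   [V → V + H]
V+H/V ⇒ H+H/V   [V → H]
H+H/V ⇒ i+H/V   [H → i]
i+H/V ⇒ i+i/V   [H → i]
i+i/V ⇒ i+i/V+H   [V → V + H]
i+i/V+H ⇒ i+i/V+H+H   [V → V + H]
i+i/V+H+H ⇒ i+i/H+H+H   [V → H]
i+i/H+H+H ⇒ i+i/i+H+H   [H → i]
i+i/i+H+H ⇒ i+i/i+i+H   [H → i]
i+i/i+i+H ⇒ i+i/i+i+i   [H → i]

S ⇒ S/V ⇒ V/V ⇒ V+H/V ⇒ H+H/V ⇒ i+H/V ⇒ i+i/V ⇒ i+i/V+H ⇒ i+i/V+H+H ⇒ i+i/H+H+H ⇒ i+i/i+H+H ⇒ i+i/i+i+H ⇒ i+i/i+i+i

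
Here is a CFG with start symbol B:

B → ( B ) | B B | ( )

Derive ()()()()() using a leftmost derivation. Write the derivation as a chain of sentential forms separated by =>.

B => BB => ()B => ()BB => ()BBB => ()BBBB => ()()BBB => ()()()BB => ()()()()B => ()()()()()

B => BB   [B → B B]
BB => ()B   [B → ( )]
()B => ()BB   [B → B B]
()BB => ()BBB   [B → B B]
()BBB => ()BBBB   [B → B B]
()BBBB => ()()BBB   [B → ( )]
()()BBB => ()()()BB   [B → ( )]
()()()BB => ()()()()B   [B → ( )]
()()()()B => ()()()()()   [B → ( )]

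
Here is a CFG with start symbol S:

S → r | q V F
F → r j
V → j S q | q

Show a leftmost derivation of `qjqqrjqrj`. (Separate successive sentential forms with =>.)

S=>qVF=>qjSqF=>qjqVFqF=>qjqqFqF=>qjqqrjqF=>qjqqrjqrj

S => qVF   [S → q V F]
qVF => qjSqF   [V → j S q]
qjSqF => qjqVFqF   [S → q V F]
qjqVFqF => qjqqFqF   [V → q]
qjqqFqF => qjqqrjqF   [F → r j]
qjqqrjqF => qjqqrjqrj   [F → r j]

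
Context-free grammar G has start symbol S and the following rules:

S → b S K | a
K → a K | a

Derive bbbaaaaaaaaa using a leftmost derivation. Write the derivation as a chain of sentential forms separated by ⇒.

S ⇒ bSK ⇒ bbSKK ⇒ bbbSKKK ⇒ bbbaKKK ⇒ bbbaaKKK ⇒ bbbaaaKKK ⇒ bbbaaaaKKK ⇒ bbbaaaaaKK ⇒ bbbaaaaaaKK ⇒ bbbaaaaaaaK ⇒ bbbaaaaaaaaK ⇒ bbbaaaaaaaaa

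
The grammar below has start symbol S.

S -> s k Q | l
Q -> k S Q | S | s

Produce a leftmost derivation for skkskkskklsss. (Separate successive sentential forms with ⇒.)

S ⇒ skQ ⇒ skkSQ ⇒ skkskQQ ⇒ skkskkSQQ ⇒ skkskkskQQQ ⇒ skkskkskkSQQQ ⇒ skkskkskklQQQ ⇒ skkskkskklsQQ ⇒ skkskkskklssQ ⇒ skkskkskklsss

S ⇒ skQ   [S -> s k Q]
skQ ⇒ skkSQ   [Q -> k S Q]
skkSQ ⇒ skkskQQ   [S -> s k Q]
skkskQQ ⇒ skkskkSQQ   [Q -> k S Q]
skkskkSQQ ⇒ skkskkskQQQ   [S -> s k Q]
skkskkskQQQ ⇒ skkskkskkSQQQ   [Q -> k S Q]
skkskkskkSQQQ ⇒ skkskkskklQQQ   [S -> l]
skkskkskklQQQ ⇒ skkskkskklsQQ   [Q -> s]
skkskkskklsQQ ⇒ skkskkskklssQ   [Q -> s]
skkskkskklssQ ⇒ skkskkskklsss   [Q -> s]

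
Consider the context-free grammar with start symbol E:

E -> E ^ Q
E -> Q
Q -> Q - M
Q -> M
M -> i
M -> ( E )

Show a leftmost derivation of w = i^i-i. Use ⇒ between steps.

E ⇒ E^Q ⇒ Q^Q ⇒ M^Q ⇒ i^Q ⇒ i^Q-M ⇒ i^M-M ⇒ i^i-M ⇒ i^i-i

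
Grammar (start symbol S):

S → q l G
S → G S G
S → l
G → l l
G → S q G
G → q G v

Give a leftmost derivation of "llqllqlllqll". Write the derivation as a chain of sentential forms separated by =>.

S=>GSG=>llSG=>llqlGG=>llqlSqGG=>llqllqGG=>llqllqllG=>llqllqllSqG=>llqllqlllqG=>llqllqlllqll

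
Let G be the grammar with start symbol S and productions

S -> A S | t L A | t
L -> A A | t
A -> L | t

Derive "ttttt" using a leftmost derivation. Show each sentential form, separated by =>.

S => tLA   [S -> t L A]
tLA => tAAA   [L -> A A]
tAAA => tLAA   [A -> L]
tLAA => ttAA   [L -> t]
ttAA => ttLA   [A -> L]
ttLA => ttAAA   [L -> A A]
ttAAA => tttAA   [A -> t]
tttAA => ttttA   [A -> t]
ttttA => ttttt   [A -> t]

S => tLA => tAAA => tLAA => ttAA => ttLA => ttAAA => tttAA => ttttA => ttttt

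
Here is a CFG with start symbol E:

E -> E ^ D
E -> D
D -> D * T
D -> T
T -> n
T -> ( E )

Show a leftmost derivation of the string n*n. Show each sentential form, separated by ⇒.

E ⇒ D ⇒ D*T ⇒ T*T ⇒ n*T ⇒ n*n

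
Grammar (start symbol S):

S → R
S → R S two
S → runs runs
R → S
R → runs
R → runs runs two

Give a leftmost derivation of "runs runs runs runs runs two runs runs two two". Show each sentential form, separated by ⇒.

S ⇒ R S two   [S → R S two]
R S two ⇒ runs S two   [R → runs]
runs S two ⇒ runs R S two two   [S → R S two]
runs R S two two ⇒ runs S S two two   [R → S]
runs S S two two ⇒ runs R S two S two two   [S → R S two]
runs R S two S two two ⇒ runs S S two S two two   [R → S]
runs S S two S two two ⇒ runs runs runs S two S two two   [S → runs runs]
runs runs runs S two S two two ⇒ runs runs runs runs runs two S two two   [S → runs runs]
runs runs runs runs runs two S two two ⇒ runs runs runs runs runs two runs runs two two   [S → runs runs]

S ⇒ R S two ⇒ runs S two ⇒ runs R S two two ⇒ runs S S two two ⇒ runs R S two S two two ⇒ runs S S two S two two ⇒ runs runs runs S two S two two ⇒ runs runs runs runs runs two S two two ⇒ runs runs runs runs runs two runs runs two two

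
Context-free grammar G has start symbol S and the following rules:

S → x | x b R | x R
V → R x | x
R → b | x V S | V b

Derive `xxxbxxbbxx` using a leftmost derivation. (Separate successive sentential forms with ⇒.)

S ⇒ xR   [S → x R]
xR ⇒ xxVS   [R → x V S]
xxVS ⇒ xxRxS   [V → R x]
xxRxS ⇒ xxxVSxS   [R → x V S]
xxxVSxS ⇒ xxxRxSxS   [V → R x]
xxxRxSxS ⇒ xxxbxSxS   [R → b]
xxxbxSxS ⇒ xxxbxxbRxS   [S → x b R]
xxxbxxbRxS ⇒ xxxbxxbbxS   [R → b]
xxxbxxbbxS ⇒ xxxbxxbbxx   [S → x]

S⇒xR⇒xxVS⇒xxRxS⇒xxxVSxS⇒xxxRxSxS⇒xxxbxSxS⇒xxxbxxbRxS⇒xxxbxxbbxS⇒xxxbxxbbxx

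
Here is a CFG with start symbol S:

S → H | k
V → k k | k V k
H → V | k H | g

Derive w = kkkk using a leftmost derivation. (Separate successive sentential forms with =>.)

S => H   [S → H]
H => kH   [H → k H]
kH => kkH   [H → k H]
kkH => kkV   [H → V]
kkV => kkkk   [V → k k]

S => H => kH => kkH => kkV => kkkk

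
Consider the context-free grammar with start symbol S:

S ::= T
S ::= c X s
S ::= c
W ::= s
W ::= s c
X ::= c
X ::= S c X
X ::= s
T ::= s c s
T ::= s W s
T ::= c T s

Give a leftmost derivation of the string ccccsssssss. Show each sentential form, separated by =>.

S => T => cTs => ccTss => cccTsss => ccccTssss => ccccsWsssss => ccccsssssss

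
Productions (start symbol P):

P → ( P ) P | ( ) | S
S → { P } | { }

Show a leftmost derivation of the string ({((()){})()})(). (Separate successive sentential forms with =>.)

P => (P)P   [P → ( P ) P]
(P)P => (S)P   [P → S]
(S)P => ({P})P   [S → { P }]
({P})P => ({(P)P})P   [P → ( P ) P]
({(P)P})P => ({((P)P)P})P   [P → ( P ) P]
({((P)P)P})P => ({((())P)P})P   [P → ( )]
({((())P)P})P => ({((())S)P})P   [P → S]
({((())S)P})P => ({((()){})P})P   [S → { }]
({((()){})P})P => ({((()){})()})P   [P → ( )]
({((()){})()})P => ({((()){})()})()   [P → ( )]

P => (P)P => (S)P => ({P})P => ({(P)P})P => ({((P)P)P})P => ({((())P)P})P => ({((())S)P})P => ({((()){})P})P => ({((()){})()})P => ({((()){})()})()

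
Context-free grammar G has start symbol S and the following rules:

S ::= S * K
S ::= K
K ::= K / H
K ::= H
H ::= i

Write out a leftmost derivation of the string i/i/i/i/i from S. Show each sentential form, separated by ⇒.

S ⇒ K ⇒ K/H ⇒ K/H/H ⇒ K/H/H/H ⇒ K/H/H/H/H ⇒ H/H/H/H/H ⇒ i/H/H/H/H ⇒ i/i/H/H/H ⇒ i/i/i/H/H ⇒ i/i/i/i/H ⇒ i/i/i/i/i

S ⇒ K   [S ::= K]
K ⇒ K/H   [K ::= K / H]
K/H ⇒ K/H/H   [K ::= K / H]
K/H/H ⇒ K/H/H/H   [K ::= K / H]
K/H/H/H ⇒ K/H/H/H/H   [K ::= K / H]
K/H/H/H/H ⇒ H/H/H/H/H   [K ::= H]
H/H/H/H/H ⇒ i/H/H/H/H   [H ::= i]
i/H/H/H/H ⇒ i/i/H/H/H   [H ::= i]
i/i/H/H/H ⇒ i/i/i/H/H   [H ::= i]
i/i/i/H/H ⇒ i/i/i/i/H   [H ::= i]
i/i/i/i/H ⇒ i/i/i/i/i   [H ::= i]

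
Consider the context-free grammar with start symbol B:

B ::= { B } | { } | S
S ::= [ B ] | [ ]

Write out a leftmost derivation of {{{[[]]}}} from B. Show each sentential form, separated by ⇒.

B ⇒ {B} ⇒ {{B}} ⇒ {{{B}}} ⇒ {{{S}}} ⇒ {{{[B]}}} ⇒ {{{[S]}}} ⇒ {{{[[]]}}}

B ⇒ {B}   [B ::= { B }]
{B} ⇒ {{B}}   [B ::= { B }]
{{B}} ⇒ {{{B}}}   [B ::= { B }]
{{{B}}} ⇒ {{{S}}}   [B ::= S]
{{{S}}} ⇒ {{{[B]}}}   [S ::= [ B ]]
{{{[B]}}} ⇒ {{{[S]}}}   [B ::= S]
{{{[S]}}} ⇒ {{{[[]]}}}   [S ::= [ ]]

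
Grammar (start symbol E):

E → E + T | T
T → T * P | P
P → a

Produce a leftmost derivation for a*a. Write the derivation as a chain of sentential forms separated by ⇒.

E ⇒ T   [E → T]
T ⇒ T*P   [T → T * P]
T*P ⇒ P*P   [T → P]
P*P ⇒ a*P   [P → a]
a*P ⇒ a*a   [P → a]

E⇒T⇒T*P⇒P*P⇒a*P⇒a*a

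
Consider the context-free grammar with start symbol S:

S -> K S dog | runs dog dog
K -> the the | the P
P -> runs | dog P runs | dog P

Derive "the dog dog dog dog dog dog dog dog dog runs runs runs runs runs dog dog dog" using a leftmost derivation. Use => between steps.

S => K S dog => the P S dog => the dog P runs S dog => the dog dog P runs S dog => the dog dog dog P runs runs S dog => the dog dog dog dog P runs runs S dog => the dog dog dog dog dog P runs runs S dog => the dog dog dog dog dog dog P runs runs S dog => the dog dog dog dog dog dog dog P runs runs S dog => the dog dog dog dog dog dog dog dog P runs runs runs S dog => the dog dog dog dog dog dog dog dog dog P runs runs runs S dog => the dog dog dog dog dog dog dog dog dog runs runs runs runs S dog => the dog dog dog dog dog dog dog dog dog runs runs runs runs runs dog dog dog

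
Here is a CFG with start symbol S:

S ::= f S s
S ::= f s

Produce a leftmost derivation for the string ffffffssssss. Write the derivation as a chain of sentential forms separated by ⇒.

S ⇒ fSs ⇒ ffSss ⇒ fffSsss ⇒ ffffSssss ⇒ fffffSsssss ⇒ ffffffssssss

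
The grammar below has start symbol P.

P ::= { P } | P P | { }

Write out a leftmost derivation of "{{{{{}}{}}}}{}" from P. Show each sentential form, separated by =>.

P => PP   [P ::= P P]
PP => {P}P   [P ::= { P }]
{P}P => {{P}}P   [P ::= { P }]
{{P}}P => {{{P}}}P   [P ::= { P }]
{{{P}}}P => {{{PP}}}P   [P ::= P P]
{{{PP}}}P => {{{{P}P}}}P   [P ::= { P }]
{{{{P}P}}}P => {{{{{}}P}}}P   [P ::= { }]
{{{{{}}P}}}P => {{{{{}}{}}}}P   [P ::= { }]
{{{{{}}{}}}}P => {{{{{}}{}}}}{}   [P ::= { }]

P => PP => {P}P => {{P}}P => {{{P}}}P => {{{PP}}}P => {{{{P}P}}}P => {{{{{}}P}}}P => {{{{{}}{}}}}P => {{{{{}}{}}}}{}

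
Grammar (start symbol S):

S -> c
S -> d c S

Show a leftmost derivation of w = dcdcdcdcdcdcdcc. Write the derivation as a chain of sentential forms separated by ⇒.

S ⇒ dcS   [S -> d c S]
dcS ⇒ dcdcS   [S -> d c S]
dcdcS ⇒ dcdcdcS   [S -> d c S]
dcdcdcS ⇒ dcdcdcdcS   [S -> d c S]
dcdcdcdcS ⇒ dcdcdcdcdcS   [S -> d c S]
dcdcdcdcdcS ⇒ dcdcdcdcdcdcS   [S -> d c S]
dcdcdcdcdcdcS ⇒ dcdcdcdcdcdcdcS   [S -> d c S]
dcdcdcdcdcdcdcS ⇒ dcdcdcdcdcdcdcc   [S -> c]

S⇒dcS⇒dcdcS⇒dcdcdcS⇒dcdcdcdcS⇒dcdcdcdcdcS⇒dcdcdcdcdcdcS⇒dcdcdcdcdcdcdcS⇒dcdcdcdcdcdcdcc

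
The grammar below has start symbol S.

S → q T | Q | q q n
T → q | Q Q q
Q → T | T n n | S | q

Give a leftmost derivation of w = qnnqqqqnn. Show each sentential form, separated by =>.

S => Q   [S → Q]
Q => Tnn   [Q → T n n]
Tnn => QQqnn   [T → Q Q q]
QQqnn => TQqnn   [Q → T]
TQqnn => QQqQqnn   [T → Q Q q]
QQqQqnn => TnnQqQqnn   [Q → T n n]
TnnQqQqnn => qnnQqQqnn   [T → q]
qnnQqQqnn => qnnTqQqnn   [Q → T]
qnnTqQqnn => qnnqqQqnn   [T → q]
qnnqqQqnn => qnnqqqqnn   [Q → q]

S=>Q=>Tnn=>QQqnn=>TQqnn=>QQqQqnn=>TnnQqQqnn=>qnnQqQqnn=>qnnTqQqnn=>qnnqqQqnn=>qnnqqqqnn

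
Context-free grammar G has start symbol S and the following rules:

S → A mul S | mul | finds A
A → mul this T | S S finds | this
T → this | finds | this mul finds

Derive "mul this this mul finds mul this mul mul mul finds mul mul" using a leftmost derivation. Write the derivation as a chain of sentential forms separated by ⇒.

S ⇒ A mul S   [S → A mul S]
A mul S ⇒ S S finds mul S   [A → S S finds]
S S finds mul S ⇒ A mul S S finds mul S   [S → A mul S]
A mul S S finds mul S ⇒ mul this T mul S S finds mul S   [A → mul this T]
mul this T mul S S finds mul S ⇒ mul this this mul finds mul S S finds mul S   [T → this mul finds]
mul this this mul finds mul S S finds mul S ⇒ mul this this mul finds mul A mul S S finds mul S   [S → A mul S]
mul this this mul finds mul A mul S S finds mul S ⇒ mul this this mul finds mul this mul S S finds mul S   [A → this]
mul this this mul finds mul this mul S S finds mul S ⇒ mul this this mul finds mul this mul mul S finds mul S   [S → mul]
mul this this mul finds mul this mul mul S finds mul S ⇒ mul this this mul finds mul this mul mul mul finds mul S   [S → mul]
mul this this mul finds mul this mul mul mul finds mul S ⇒ mul this this mul finds mul this mul mul mul finds mul mul   [S → mul]

S ⇒ A mul S ⇒ S S finds mul S ⇒ A mul S S finds mul S ⇒ mul this T mul S S finds mul S ⇒ mul this this mul finds mul S S finds mul S ⇒ mul this this mul finds mul A mul S S finds mul S ⇒ mul this this mul finds mul this mul S S finds mul S ⇒ mul this this mul finds mul this mul mul S finds mul S ⇒ mul this this mul finds mul this mul mul mul finds mul S ⇒ mul this this mul finds mul this mul mul mul finds mul mul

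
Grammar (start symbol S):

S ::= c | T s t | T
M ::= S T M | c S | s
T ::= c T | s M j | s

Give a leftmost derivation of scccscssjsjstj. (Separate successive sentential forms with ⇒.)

S⇒T⇒sMj⇒scSj⇒scTstj⇒sccTstj⇒scccTstj⇒scccsMjstj⇒scccsSTMjstj⇒scccscTMjstj⇒scccscsMjMjstj⇒scccscssjMjstj⇒scccscssjsjstj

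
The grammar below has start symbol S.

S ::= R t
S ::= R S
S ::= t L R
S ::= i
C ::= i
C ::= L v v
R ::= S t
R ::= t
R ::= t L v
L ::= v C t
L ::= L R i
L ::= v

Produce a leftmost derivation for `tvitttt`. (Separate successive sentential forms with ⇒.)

S ⇒ Rt ⇒ Stt ⇒ tLRtt ⇒ tvCtRtt ⇒ tvitRtt ⇒ tvitttt

S ⇒ Rt   [S ::= R t]
Rt ⇒ Stt   [R ::= S t]
Stt ⇒ tLRtt   [S ::= t L R]
tLRtt ⇒ tvCtRtt   [L ::= v C t]
tvCtRtt ⇒ tvitRtt   [C ::= i]
tvitRtt ⇒ tvitttt   [R ::= t]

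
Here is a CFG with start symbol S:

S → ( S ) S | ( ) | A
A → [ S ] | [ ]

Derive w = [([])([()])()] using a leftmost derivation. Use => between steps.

S => A => [S] => [(S)S] => [(A)S] => [([])S] => [([])(S)S] => [([])(A)S] => [([])([S])S] => [([])([()])S] => [([])([()])()]

S => A   [S → A]
A => [S]   [A → [ S ]]
[S] => [(S)S]   [S → ( S ) S]
[(S)S] => [(A)S]   [S → A]
[(A)S] => [([])S]   [A → [ ]]
[([])S] => [([])(S)S]   [S → ( S ) S]
[([])(S)S] => [([])(A)S]   [S → A]
[([])(A)S] => [([])([S])S]   [A → [ S ]]
[([])([S])S] => [([])([()])S]   [S → ( )]
[([])([()])S] => [([])([()])()]   [S → ( )]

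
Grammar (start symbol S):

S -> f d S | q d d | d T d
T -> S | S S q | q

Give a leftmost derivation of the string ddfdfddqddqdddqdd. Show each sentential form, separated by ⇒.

S ⇒ dTd ⇒ dSd ⇒ ddTdd ⇒ ddSSqdd ⇒ ddfdSSqdd ⇒ ddfdfdSSqdd ⇒ ddfdfddTdSqdd ⇒ ddfdfddqdSqdd ⇒ ddfdfddqddTdqdd ⇒ ddfdfddqddSdqdd ⇒ ddfdfddqddqdddqdd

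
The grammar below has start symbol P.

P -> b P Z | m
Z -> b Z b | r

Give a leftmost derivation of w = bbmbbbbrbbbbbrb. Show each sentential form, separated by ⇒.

P ⇒ bPZ ⇒ bbPZZ ⇒ bbmZZ ⇒ bbmbZbZ ⇒ bbmbbZbbZ ⇒ bbmbbbZbbbZ ⇒ bbmbbbbZbbbbZ ⇒ bbmbbbbrbbbbZ ⇒ bbmbbbbrbbbbbZb ⇒ bbmbbbbrbbbbbrb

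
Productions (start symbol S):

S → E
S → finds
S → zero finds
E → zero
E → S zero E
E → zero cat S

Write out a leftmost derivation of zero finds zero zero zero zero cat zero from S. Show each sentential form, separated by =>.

S => E => S zero E => E zero E => S zero E zero E => zero finds zero E zero E => zero finds zero zero zero E => zero finds zero zero zero zero cat S => zero finds zero zero zero zero cat E => zero finds zero zero zero zero cat zero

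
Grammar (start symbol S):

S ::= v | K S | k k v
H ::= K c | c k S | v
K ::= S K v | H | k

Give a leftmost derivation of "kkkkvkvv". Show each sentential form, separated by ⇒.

S ⇒ KS   [S ::= K S]
KS ⇒ kS   [K ::= k]
kS ⇒ kKS   [S ::= K S]
kKS ⇒ kSKvS   [K ::= S K v]
kSKvS ⇒ kKSKvS   [S ::= K S]
kKSKvS ⇒ kkSKvS   [K ::= k]
kkSKvS ⇒ kkkkvKvS   [S ::= k k v]
kkkkvKvS ⇒ kkkkvkvS   [K ::= k]
kkkkvkvS ⇒ kkkkvkvv   [S ::= v]

S⇒KS⇒kS⇒kKS⇒kSKvS⇒kKSKvS⇒kkSKvS⇒kkkkvKvS⇒kkkkvkvS⇒kkkkvkvv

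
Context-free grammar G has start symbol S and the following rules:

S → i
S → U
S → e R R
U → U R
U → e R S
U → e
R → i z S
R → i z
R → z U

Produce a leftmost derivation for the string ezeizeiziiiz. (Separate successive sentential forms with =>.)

S => eRR => ezUR => ezeRSR => ezeizSSR => ezeizUSR => ezeizeRSSR => ezeizeizSSR => ezeizeiziSR => ezeizeiziiR => ezeizeiziiiz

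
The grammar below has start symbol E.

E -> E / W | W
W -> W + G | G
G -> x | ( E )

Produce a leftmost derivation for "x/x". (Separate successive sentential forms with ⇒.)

E ⇒ E/W ⇒ W/W ⇒ G/W ⇒ x/W ⇒ x/G ⇒ x/x

E ⇒ E/W   [E -> E / W]
E/W ⇒ W/W   [E -> W]
W/W ⇒ G/W   [W -> G]
G/W ⇒ x/W   [G -> x]
x/W ⇒ x/G   [W -> G]
x/G ⇒ x/x   [G -> x]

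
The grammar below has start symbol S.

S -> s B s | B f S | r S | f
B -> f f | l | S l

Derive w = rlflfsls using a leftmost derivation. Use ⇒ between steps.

S ⇒ rS ⇒ rBfS ⇒ rlfS ⇒ rlfBfS ⇒ rlflfS ⇒ rlflfsBs ⇒ rlflfsls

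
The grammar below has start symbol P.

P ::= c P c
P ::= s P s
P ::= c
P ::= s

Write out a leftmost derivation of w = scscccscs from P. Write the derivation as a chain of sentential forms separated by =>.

P=>sPs=>scPcs=>scsPscs=>scscPcscs=>scscccscs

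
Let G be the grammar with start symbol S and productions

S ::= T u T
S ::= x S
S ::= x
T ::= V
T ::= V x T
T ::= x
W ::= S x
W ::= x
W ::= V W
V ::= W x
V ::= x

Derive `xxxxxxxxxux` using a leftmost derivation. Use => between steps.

S => TuT   [S ::= T u T]
TuT => VxTuT   [T ::= V x T]
VxTuT => WxxTuT   [V ::= W x]
WxxTuT => VWxxTuT   [W ::= V W]
VWxxTuT => WxWxxTuT   [V ::= W x]
WxWxxTuT => VWxWxxTuT   [W ::= V W]
VWxWxxTuT => WxWxWxxTuT   [V ::= W x]
WxWxWxxTuT => xxWxWxxTuT   [W ::= x]
xxWxWxxTuT => xxVWxWxxTuT   [W ::= V W]
xxVWxWxxTuT => xxxWxWxxTuT   [V ::= x]
xxxWxWxxTuT => xxxxxWxxTuT   [W ::= x]
xxxxxWxxTuT => xxxxxxxxTuT   [W ::= x]
xxxxxxxxTuT => xxxxxxxxxuT   [T ::= x]
xxxxxxxxxuT => xxxxxxxxxux   [T ::= x]

S=>TuT=>VxTuT=>WxxTuT=>VWxxTuT=>WxWxxTuT=>VWxWxxTuT=>WxWxWxxTuT=>xxWxWxxTuT=>xxVWxWxxTuT=>xxxWxWxxTuT=>xxxxxWxxTuT=>xxxxxxxxTuT=>xxxxxxxxxuT=>xxxxxxxxxux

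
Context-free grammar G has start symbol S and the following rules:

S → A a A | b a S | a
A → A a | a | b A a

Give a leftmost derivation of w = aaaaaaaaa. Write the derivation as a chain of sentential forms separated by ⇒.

S⇒AaA⇒AaaA⇒AaaaA⇒AaaaaA⇒AaaaaaA⇒AaaaaaaA⇒aaaaaaaA⇒aaaaaaaAa⇒aaaaaaaaa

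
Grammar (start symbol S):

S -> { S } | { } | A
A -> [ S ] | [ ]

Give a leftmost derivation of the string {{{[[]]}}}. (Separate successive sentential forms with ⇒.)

S ⇒ {S} ⇒ {{S}} ⇒ {{{S}}} ⇒ {{{A}}} ⇒ {{{[S]}}} ⇒ {{{[A]}}} ⇒ {{{[[]]}}}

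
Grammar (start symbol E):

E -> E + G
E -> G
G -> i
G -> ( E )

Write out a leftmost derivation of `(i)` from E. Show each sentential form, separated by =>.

E => G => (E) => (G) => (i)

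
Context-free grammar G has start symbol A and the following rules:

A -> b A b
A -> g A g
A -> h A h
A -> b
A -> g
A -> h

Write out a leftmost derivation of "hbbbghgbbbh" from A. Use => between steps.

A=>hAh=>hbAbh=>hbbAbbh=>hbbbAbbbh=>hbbbgAgbbbh=>hbbbghgbbbh

A => hAh   [A -> h A h]
hAh => hbAbh   [A -> b A b]
hbAbh => hbbAbbh   [A -> b A b]
hbbAbbh => hbbbAbbbh   [A -> b A b]
hbbbAbbbh => hbbbgAgbbbh   [A -> g A g]
hbbbgAgbbbh => hbbbghgbbbh   [A -> h]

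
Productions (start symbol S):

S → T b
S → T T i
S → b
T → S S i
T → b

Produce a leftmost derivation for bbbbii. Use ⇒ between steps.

S ⇒ TTi ⇒ bTi ⇒ bSSii ⇒ bTbSii ⇒ bbbSii ⇒ bbbbii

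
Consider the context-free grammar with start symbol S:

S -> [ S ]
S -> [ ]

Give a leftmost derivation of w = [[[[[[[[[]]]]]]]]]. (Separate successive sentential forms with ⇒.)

S ⇒ [S]   [S -> [ S ]]
[S] ⇒ [[S]]   [S -> [ S ]]
[[S]] ⇒ [[[S]]]   [S -> [ S ]]
[[[S]]] ⇒ [[[[S]]]]   [S -> [ S ]]
[[[[S]]]] ⇒ [[[[[S]]]]]   [S -> [ S ]]
[[[[[S]]]]] ⇒ [[[[[[S]]]]]]   [S -> [ S ]]
[[[[[[S]]]]]] ⇒ [[[[[[[S]]]]]]]   [S -> [ S ]]
[[[[[[[S]]]]]]] ⇒ [[[[[[[[S]]]]]]]]   [S -> [ S ]]
[[[[[[[[S]]]]]]]] ⇒ [[[[[[[[[]]]]]]]]]   [S -> [ ]]

S ⇒ [S] ⇒ [[S]] ⇒ [[[S]]] ⇒ [[[[S]]]] ⇒ [[[[[S]]]]] ⇒ [[[[[[S]]]]]] ⇒ [[[[[[[S]]]]]]] ⇒ [[[[[[[[S]]]]]]]] ⇒ [[[[[[[[[]]]]]]]]]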